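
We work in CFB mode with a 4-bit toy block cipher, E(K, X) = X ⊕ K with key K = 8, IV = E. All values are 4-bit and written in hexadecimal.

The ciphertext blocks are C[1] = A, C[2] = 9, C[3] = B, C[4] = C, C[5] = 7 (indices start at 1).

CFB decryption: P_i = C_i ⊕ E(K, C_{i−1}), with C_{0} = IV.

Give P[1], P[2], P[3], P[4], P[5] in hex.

P[1]: E(K, E) = 6; A ⊕ 6 = C.
P[2]: E(K, A) = 2; 9 ⊕ 2 = B.
P[3]: E(K, 9) = 1; B ⊕ 1 = A.
P[4]: E(K, B) = 3; C ⊕ 3 = F.
P[5]: E(K, C) = 4; 7 ⊕ 4 = 3.

P[1] = C, P[2] = B, P[3] = A, P[4] = F, P[5] = 3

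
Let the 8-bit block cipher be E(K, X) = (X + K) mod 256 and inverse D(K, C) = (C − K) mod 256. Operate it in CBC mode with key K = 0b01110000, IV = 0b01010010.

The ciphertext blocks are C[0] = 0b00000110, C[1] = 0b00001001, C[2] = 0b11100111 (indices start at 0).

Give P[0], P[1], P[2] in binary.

P[0] = 0b11000100, P[1] = 0b10011111, P[2] = 0b01111110

CBC decryption: P_i = D(K, C_i) ⊕ C_{i−1}, with C_{−1} = IV.
P[0]: D(K, 0b00000110) = 0b10010110; 0b10010110 ⊕ 0b01010010 = 0b11000100.
P[1]: D(K, 0b00001001) = 0b10011001; 0b10011001 ⊕ 0b00000110 = 0b10011111.
P[2]: D(K, 0b11100111) = 0b01110111; 0b01110111 ⊕ 0b00001001 = 0b01111110.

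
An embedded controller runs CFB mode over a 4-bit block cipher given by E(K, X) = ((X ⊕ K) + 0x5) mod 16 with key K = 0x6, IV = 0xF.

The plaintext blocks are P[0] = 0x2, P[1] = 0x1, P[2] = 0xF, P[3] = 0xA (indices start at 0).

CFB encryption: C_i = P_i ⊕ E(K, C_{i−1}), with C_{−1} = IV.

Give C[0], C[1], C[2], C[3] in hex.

C[0] = 0xC, C[1] = 0xE, C[2] = 0x2, C[3] = 0x3

C[0]: E(K, 0xF) = 0xE; 0x2 ⊕ 0xE = 0xC.
C[1]: E(K, 0xC) = 0xF; 0x1 ⊕ 0xF = 0xE.
C[2]: E(K, 0xE) = 0xD; 0xF ⊕ 0xD = 0x2.
C[3]: E(K, 0x2) = 0x9; 0xA ⊕ 0x9 = 0x3.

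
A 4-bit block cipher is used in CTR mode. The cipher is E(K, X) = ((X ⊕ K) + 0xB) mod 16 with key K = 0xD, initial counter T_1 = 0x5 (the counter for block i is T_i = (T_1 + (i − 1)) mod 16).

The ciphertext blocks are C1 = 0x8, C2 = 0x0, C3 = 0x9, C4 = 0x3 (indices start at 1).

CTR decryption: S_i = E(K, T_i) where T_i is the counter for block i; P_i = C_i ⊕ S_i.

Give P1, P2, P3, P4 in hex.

P1 = 0xB, P2 = 0x6, P3 = 0xC, P4 = 0x3

P1: T = 0x5, S = E(K, T) = 0x3; 0x8 ⊕ 0x3 = 0xB.
P2: T = 0x6, S = E(K, T) = 0x6; 0x0 ⊕ 0x6 = 0x6.
P3: T = 0x7, S = E(K, T) = 0x5; 0x9 ⊕ 0x5 = 0xC.
P4: T = 0x8, S = E(K, T) = 0x0; 0x3 ⊕ 0x0 = 0x3.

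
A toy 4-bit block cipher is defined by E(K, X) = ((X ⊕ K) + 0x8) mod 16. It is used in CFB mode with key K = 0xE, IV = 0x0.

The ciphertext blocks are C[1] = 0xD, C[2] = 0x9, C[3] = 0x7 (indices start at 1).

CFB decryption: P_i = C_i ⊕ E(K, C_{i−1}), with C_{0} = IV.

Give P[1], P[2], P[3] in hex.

P[1]: E(K, 0x0) = 0x6; 0xD ⊕ 0x6 = 0xB.
P[2]: E(K, 0xD) = 0xB; 0x9 ⊕ 0xB = 0x2.
P[3]: E(K, 0x9) = 0xF; 0x7 ⊕ 0xF = 0x8.

P[1] = 0xB, P[2] = 0x2, P[3] = 0x8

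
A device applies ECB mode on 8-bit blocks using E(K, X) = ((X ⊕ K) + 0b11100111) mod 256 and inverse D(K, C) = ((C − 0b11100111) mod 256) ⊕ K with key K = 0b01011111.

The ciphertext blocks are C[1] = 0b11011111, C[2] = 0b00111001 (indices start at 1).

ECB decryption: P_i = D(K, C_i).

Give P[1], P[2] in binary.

P[1]: D(K, 0b11011111) = 0b10100111.
P[2]: D(K, 0b00111001) = 0b00001101.

P[1] = 0b10100111, P[2] = 0b00001101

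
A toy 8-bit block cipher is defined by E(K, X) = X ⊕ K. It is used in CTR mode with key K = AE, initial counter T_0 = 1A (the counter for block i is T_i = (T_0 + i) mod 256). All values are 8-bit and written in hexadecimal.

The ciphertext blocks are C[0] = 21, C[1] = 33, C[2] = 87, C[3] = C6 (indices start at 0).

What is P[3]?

CTR decryption: S_i = E(K, T_i) where T_i is the counter for block i; P_i = C_i ⊕ S_i.
P[3]: T = 1D, S = E(K, T) = B3; C6 ⊕ B3 = 75.

P[3] = 75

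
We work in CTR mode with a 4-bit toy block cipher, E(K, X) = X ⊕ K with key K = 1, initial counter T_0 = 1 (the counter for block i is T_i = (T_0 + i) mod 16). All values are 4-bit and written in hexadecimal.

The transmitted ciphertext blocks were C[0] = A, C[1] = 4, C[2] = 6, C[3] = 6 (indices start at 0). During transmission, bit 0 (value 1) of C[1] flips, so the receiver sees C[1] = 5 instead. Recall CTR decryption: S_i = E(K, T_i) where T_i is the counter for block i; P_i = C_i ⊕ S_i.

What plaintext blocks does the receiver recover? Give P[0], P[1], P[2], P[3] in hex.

P[0] = A, P[1] = 6, P[2] = 4, P[3] = 3

Only C[1] changed, to 5. In CTR, a change in C_i flips the same bit in P_i only; the keystream is unaffected. Decrypting the received ciphertext:
P[0]: T = 1, S = E(K, T) = 0; A ⊕ 0 = A.
P[1]: T = 2, S = E(K, T) = 3; 5 ⊕ 3 = 6.
P[2]: T = 3, S = E(K, T) = 2; 6 ⊕ 2 = 4.
P[3]: T = 4, S = E(K, T) = 5; 6 ⊕ 5 = 3.
Blocks that differ from the original plaintext: P[1].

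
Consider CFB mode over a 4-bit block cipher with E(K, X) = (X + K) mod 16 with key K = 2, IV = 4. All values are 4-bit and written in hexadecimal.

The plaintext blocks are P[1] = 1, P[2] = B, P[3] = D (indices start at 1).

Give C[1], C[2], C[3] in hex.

CFB encryption: C_i = P_i ⊕ E(K, C_{i−1}), with C_{0} = IV.
C[1]: E(K, 4) = 6; 1 ⊕ 6 = 7.
C[2]: E(K, 7) = 9; B ⊕ 9 = 2.
C[3]: E(K, 2) = 4; D ⊕ 4 = 9.

C[1] = 7, C[2] = 2, C[3] = 9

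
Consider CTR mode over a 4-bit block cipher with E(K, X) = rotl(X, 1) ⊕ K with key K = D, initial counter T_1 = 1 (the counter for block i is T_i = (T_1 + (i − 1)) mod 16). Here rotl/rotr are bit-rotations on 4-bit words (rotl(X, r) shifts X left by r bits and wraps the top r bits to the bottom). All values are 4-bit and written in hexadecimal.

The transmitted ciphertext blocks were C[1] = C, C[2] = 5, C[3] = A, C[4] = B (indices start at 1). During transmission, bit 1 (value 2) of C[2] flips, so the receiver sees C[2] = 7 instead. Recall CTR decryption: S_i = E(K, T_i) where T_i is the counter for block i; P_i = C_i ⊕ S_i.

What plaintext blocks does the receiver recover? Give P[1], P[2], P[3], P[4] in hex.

P[1] = 3, P[2] = E, P[3] = 1, P[4] = E

Only C[2] changed, to 7. In CTR, a change in C_i flips the same bit in P_i only; the keystream is unaffected. Decrypting the received ciphertext:
P[1]: T = 1, S = E(K, T) = F; C ⊕ F = 3.
P[2]: T = 2, S = E(K, T) = 9; 7 ⊕ 9 = E.
P[3]: T = 3, S = E(K, T) = B; A ⊕ B = 1.
P[4]: T = 4, S = E(K, T) = 5; B ⊕ 5 = E.
Blocks that differ from the original plaintext: P[2].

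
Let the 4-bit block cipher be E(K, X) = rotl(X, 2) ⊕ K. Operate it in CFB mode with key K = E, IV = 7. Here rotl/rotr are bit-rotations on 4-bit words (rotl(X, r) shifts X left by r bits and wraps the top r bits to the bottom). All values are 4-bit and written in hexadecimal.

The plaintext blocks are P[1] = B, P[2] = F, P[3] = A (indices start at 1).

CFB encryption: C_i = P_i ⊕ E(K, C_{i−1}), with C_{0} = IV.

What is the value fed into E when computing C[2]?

8

C[1]: E(K, 7) = 3; B ⊕ 3 = 8.
C[2]: E(K, 8) = C; F ⊕ C = 3.
So the input to E for block [2] is 8.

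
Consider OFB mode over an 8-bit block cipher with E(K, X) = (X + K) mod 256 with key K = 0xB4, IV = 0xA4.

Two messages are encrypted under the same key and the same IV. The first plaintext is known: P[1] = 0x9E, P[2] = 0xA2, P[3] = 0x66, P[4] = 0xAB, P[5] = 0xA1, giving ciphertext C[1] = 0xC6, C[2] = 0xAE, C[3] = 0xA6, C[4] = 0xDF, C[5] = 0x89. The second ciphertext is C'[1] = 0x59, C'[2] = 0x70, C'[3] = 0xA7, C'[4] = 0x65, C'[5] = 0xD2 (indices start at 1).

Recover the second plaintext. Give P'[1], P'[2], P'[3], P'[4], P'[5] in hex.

P'[1] = 0x01, P'[2] = 0x7C, P'[3] = 0x67, P'[4] = 0x11, P'[5] = 0xFA

In OFB with a reused IV, both messages share the same keystream S_i, so C_i ⊕ C'_i = P_i ⊕ P'_i and thus P'_i = P_i ⊕ C_i ⊕ C'_i.
P'[1]: 0x9E ⊕ 0xC6 ⊕ 0x59 = 0x01.
P'[2]: 0xA2 ⊕ 0xAE ⊕ 0x70 = 0x7C.
P'[3]: 0x66 ⊕ 0xA6 ⊕ 0xA7 = 0x67.
P'[4]: 0xAB ⊕ 0xDF ⊕ 0x65 = 0x11.
P'[5]: 0xA1 ⊕ 0x89 ⊕ 0xD2 = 0xFA.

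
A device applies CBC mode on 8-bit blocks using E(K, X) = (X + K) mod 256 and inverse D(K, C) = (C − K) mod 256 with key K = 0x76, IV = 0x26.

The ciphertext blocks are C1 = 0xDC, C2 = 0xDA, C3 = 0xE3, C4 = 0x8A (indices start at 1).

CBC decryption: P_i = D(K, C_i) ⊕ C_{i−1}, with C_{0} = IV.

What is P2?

P2 = 0xB8

P2: D(K, 0xDA) = 0x64; 0x64 ⊕ 0xDC = 0xB8.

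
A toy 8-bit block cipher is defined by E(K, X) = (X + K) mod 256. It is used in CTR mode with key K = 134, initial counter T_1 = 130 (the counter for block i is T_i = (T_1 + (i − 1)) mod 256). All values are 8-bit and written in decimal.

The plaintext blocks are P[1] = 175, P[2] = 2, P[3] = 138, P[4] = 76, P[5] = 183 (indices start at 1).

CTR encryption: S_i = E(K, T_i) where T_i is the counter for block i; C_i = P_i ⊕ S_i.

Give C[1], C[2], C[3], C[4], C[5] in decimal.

C[1]: T = 130, S = E(K, T) = 8; 175 ⊕ 8 = 167.
C[2]: T = 131, S = E(K, T) = 9; 2 ⊕ 9 = 11.
C[3]: T = 132, S = E(K, T) = 10; 138 ⊕ 10 = 128.
C[4]: T = 133, S = E(K, T) = 11; 76 ⊕ 11 = 71.
C[5]: T = 134, S = E(K, T) = 12; 183 ⊕ 12 = 187.

C[1] = 167, C[2] = 11, C[3] = 128, C[4] = 71, C[5] = 187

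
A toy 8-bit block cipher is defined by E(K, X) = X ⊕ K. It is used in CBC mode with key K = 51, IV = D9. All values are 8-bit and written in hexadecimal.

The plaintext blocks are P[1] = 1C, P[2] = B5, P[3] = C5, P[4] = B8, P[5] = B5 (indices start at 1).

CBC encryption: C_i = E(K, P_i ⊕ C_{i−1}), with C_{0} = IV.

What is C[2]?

C[1]: P[1] ⊕ D9 = C5; E(K, C5) = 94.
C[2]: P[2] ⊕ 94 = 21; E(K, 21) = 70.

C[2] = 70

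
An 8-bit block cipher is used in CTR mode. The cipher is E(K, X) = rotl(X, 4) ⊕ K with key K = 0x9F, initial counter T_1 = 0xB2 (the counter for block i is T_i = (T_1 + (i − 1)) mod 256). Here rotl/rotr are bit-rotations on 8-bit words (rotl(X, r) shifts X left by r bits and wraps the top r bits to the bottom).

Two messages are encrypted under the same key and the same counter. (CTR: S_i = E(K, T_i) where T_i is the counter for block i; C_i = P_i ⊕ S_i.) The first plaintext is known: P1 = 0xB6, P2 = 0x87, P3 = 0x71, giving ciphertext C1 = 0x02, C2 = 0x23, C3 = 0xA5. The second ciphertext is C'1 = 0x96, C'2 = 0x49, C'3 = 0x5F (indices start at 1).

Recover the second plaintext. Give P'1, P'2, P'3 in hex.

In CTR with a reused counter, both messages share the same keystream S_i, so C_i ⊕ C'_i = P_i ⊕ P'_i and thus P'_i = P_i ⊕ C_i ⊕ C'_i.
P'1: 0xB6 ⊕ 0x02 ⊕ 0x96 = 0x22.
P'2: 0x87 ⊕ 0x23 ⊕ 0x49 = 0xED.
P'3: 0x71 ⊕ 0xA5 ⊕ 0x5F = 0x8B.

P'1 = 0x22, P'2 = 0xED, P'3 = 0x8B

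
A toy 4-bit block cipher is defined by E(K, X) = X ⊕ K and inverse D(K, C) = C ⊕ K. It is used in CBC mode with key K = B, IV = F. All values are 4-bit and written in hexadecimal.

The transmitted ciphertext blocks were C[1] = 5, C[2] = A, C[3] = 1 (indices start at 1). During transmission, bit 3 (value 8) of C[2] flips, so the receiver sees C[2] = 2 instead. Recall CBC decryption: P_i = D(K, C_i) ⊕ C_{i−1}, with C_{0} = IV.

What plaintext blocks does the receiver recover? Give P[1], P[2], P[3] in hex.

P[1] = 1, P[2] = C, P[3] = 8

Only C[2] changed, to 2. In CBC, a change in C_i garbles P_i and flips the same bit in P_{i+1}. Decrypting the received ciphertext:
P[1]: D(K, 5) = E; E ⊕ F = 1.
P[2]: D(K, 2) = 9; 9 ⊕ 5 = C.
P[3]: D(K, 1) = A; A ⊕ 2 = 8.
Blocks that differ from the original plaintext: P[2], P[3].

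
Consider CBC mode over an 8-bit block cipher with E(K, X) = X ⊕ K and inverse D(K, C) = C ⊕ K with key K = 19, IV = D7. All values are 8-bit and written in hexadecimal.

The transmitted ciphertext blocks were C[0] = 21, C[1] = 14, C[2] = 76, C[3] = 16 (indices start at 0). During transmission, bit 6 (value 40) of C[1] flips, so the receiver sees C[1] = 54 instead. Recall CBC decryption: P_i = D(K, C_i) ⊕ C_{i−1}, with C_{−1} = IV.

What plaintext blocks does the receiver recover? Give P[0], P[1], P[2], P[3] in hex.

P[0] = EF, P[1] = 6C, P[2] = 3B, P[3] = 79

Only C[1] changed, to 54. In CBC, a change in C_i garbles P_i and flips the same bit in P_{i+1}. Decrypting the received ciphertext:
P[0]: D(K, 21) = 38; 38 ⊕ D7 = EF.
P[1]: D(K, 54) = 4D; 4D ⊕ 21 = 6C.
P[2]: D(K, 76) = 6F; 6F ⊕ 54 = 3B.
P[3]: D(K, 16) = 0F; 0F ⊕ 76 = 79.
Blocks that differ from the original plaintext: P[1], P[2].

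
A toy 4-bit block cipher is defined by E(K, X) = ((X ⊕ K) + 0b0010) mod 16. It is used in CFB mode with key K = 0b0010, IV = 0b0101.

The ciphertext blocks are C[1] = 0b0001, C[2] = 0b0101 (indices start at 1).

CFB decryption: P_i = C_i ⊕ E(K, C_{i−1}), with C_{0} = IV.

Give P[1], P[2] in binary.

P[1] = 0b1000, P[2] = 0b0000

P[1]: E(K, 0b0101) = 0b1001; 0b0001 ⊕ 0b1001 = 0b1000.
P[2]: E(K, 0b0001) = 0b0101; 0b0101 ⊕ 0b0101 = 0b0000.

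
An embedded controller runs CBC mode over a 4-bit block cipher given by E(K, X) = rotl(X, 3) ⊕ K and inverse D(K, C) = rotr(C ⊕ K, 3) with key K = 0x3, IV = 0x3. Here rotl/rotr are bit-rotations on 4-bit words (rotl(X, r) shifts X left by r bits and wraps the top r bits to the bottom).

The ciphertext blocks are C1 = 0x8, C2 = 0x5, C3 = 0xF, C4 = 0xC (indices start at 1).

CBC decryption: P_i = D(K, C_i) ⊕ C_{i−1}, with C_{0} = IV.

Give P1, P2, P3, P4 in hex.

P1 = 0x4, P2 = 0x4, P3 = 0xC, P4 = 0x0

P1: D(K, 0x8) = 0x7; 0x7 ⊕ 0x3 = 0x4.
P2: D(K, 0x5) = 0xC; 0xC ⊕ 0x8 = 0x4.
P3: D(K, 0xF) = 0x9; 0x9 ⊕ 0x5 = 0xC.
P4: D(K, 0xC) = 0xF; 0xF ⊕ 0xF = 0x0.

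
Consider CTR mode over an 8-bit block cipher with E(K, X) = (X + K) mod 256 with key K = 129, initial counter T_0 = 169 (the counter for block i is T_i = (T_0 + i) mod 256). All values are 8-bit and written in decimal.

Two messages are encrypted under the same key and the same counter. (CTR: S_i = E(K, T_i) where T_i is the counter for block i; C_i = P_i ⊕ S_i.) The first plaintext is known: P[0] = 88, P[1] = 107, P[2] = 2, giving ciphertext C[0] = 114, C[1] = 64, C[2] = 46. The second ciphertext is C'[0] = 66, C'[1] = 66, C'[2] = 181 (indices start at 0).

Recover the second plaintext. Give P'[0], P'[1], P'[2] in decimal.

P'[0] = 104, P'[1] = 105, P'[2] = 153

In CTR with a reused counter, both messages share the same keystream S_i, so C_i ⊕ C'_i = P_i ⊕ P'_i and thus P'_i = P_i ⊕ C_i ⊕ C'_i.
P'[0]: 88 ⊕ 114 ⊕ 66 = 104.
P'[1]: 107 ⊕ 64 ⊕ 66 = 105.
P'[2]: 2 ⊕ 46 ⊕ 181 = 153.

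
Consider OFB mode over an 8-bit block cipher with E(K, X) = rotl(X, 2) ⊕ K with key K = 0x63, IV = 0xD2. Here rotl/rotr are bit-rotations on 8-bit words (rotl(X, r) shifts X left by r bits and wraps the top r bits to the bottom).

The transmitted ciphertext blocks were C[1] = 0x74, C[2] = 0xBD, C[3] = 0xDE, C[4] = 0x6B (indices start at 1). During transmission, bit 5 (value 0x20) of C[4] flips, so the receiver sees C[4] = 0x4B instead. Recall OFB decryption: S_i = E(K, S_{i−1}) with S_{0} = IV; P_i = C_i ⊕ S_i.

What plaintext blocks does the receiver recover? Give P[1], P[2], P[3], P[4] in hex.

P[1] = 0x5C, P[2] = 0x7E, P[3] = 0xB2, P[4] = 0x99

Only C[4] changed, to 0x4B. In OFB, a change in C_i flips the same bit in P_i only; the keystream is unaffected. Decrypting the received ciphertext:
P[1]: S = E(K, 0xD2) = 0x28; 0x74 ⊕ 0x28 = 0x5C.
P[2]: S = E(K, 0x28) = 0xC3; 0xBD ⊕ 0xC3 = 0x7E.
P[3]: S = E(K, 0xC3) = 0x6C; 0xDE ⊕ 0x6C = 0xB2.
P[4]: S = E(K, 0x6C) = 0xD2; 0x4B ⊕ 0xD2 = 0x99.
Blocks that differ from the original plaintext: P[4].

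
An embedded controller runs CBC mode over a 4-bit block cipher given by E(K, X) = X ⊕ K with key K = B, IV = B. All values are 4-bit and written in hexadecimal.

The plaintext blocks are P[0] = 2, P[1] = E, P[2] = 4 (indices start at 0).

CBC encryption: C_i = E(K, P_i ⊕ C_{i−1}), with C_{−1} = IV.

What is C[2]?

C[0]: P[0] ⊕ B = 9; E(K, 9) = 2.
C[1]: P[1] ⊕ 2 = C; E(K, C) = 7.
C[2]: P[2] ⊕ 7 = 3; E(K, 3) = 8.

C[2] = 8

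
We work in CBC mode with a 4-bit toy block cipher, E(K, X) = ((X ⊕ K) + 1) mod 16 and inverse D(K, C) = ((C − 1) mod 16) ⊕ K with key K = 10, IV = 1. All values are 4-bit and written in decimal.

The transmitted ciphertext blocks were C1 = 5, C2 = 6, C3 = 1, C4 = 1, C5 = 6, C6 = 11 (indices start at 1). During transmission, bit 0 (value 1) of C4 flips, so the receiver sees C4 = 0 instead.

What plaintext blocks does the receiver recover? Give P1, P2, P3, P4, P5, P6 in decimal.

CBC decryption: P_i = D(K, C_i) ⊕ C_{i−1}, with C_{0} = IV.
Only C4 changed, to 0. In CBC, a change in C_i garbles P_i and flips the same bit in P_{i+1}. Decrypting the received ciphertext:
P1: D(K, 5) = 14; 14 ⊕ 1 = 15.
P2: D(K, 6) = 15; 15 ⊕ 5 = 10.
P3: D(K, 1) = 10; 10 ⊕ 6 = 12.
P4: D(K, 0) = 5; 5 ⊕ 1 = 4.
P5: D(K, 6) = 15; 15 ⊕ 0 = 15.
P6: D(K, 11) = 0; 0 ⊕ 6 = 6.
Blocks that differ from the original plaintext: P4, P5.

P1 = 15, P2 = 10, P3 = 12, P4 = 4, P5 = 15, P6 = 6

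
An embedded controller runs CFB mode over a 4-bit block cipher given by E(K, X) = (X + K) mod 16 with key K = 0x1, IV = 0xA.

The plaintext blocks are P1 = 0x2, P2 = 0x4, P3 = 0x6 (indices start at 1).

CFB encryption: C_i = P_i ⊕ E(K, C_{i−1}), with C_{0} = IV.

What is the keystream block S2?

C1: E(K, 0xA) = 0xB; 0x2 ⊕ 0xB = 0x9.
C2: E(K, 0x9) = 0xA; 0x4 ⊕ 0xA = 0xE.
So S2 = 0xA.

0xA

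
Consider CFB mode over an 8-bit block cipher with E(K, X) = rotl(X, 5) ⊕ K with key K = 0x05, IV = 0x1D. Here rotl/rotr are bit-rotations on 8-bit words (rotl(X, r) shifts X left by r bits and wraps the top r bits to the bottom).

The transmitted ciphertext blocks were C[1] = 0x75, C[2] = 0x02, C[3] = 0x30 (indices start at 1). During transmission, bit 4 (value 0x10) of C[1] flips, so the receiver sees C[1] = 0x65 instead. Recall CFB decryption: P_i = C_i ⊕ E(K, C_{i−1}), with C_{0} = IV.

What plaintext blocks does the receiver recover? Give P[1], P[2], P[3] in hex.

Only C[1] changed, to 0x65. In CFB, a change in C_i flips the same bit in P_i and garbles P_{i+1}. Decrypting the received ciphertext:
P[1]: E(K, 0x1D) = 0xA6; 0x65 ⊕ 0xA6 = 0xC3.
P[2]: E(K, 0x65) = 0xA9; 0x02 ⊕ 0xA9 = 0xAB.
P[3]: E(K, 0x02) = 0x45; 0x30 ⊕ 0x45 = 0x75.
Blocks that differ from the original plaintext: P[1], P[2].

P[1] = 0xC3, P[2] = 0xAB, P[3] = 0x75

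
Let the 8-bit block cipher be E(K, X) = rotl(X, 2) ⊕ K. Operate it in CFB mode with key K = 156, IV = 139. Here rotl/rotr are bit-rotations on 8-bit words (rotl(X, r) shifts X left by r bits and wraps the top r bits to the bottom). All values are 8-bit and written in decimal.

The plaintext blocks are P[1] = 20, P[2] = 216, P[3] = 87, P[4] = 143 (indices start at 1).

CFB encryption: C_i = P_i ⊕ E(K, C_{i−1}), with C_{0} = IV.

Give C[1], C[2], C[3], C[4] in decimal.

C[1] = 166, C[2] = 222, C[3] = 176, C[4] = 209

C[1]: E(K, 139) = 178; 20 ⊕ 178 = 166.
C[2]: E(K, 166) = 6; 216 ⊕ 6 = 222.
C[3]: E(K, 222) = 231; 87 ⊕ 231 = 176.
C[4]: E(K, 176) = 94; 143 ⊕ 94 = 209.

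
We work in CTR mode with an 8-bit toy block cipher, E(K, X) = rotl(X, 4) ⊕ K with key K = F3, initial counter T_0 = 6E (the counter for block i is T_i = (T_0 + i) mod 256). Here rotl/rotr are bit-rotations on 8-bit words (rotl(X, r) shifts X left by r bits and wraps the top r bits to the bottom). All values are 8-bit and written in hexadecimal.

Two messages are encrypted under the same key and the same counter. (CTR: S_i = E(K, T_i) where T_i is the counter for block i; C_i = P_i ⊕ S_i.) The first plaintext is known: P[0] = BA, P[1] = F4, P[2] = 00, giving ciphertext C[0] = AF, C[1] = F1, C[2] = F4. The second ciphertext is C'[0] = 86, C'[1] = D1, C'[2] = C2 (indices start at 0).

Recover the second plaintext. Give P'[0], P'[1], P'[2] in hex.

In CTR with a reused counter, both messages share the same keystream S_i, so C_i ⊕ C'_i = P_i ⊕ P'_i and thus P'_i = P_i ⊕ C_i ⊕ C'_i.
P'[0]: BA ⊕ AF ⊕ 86 = 93.
P'[1]: F4 ⊕ F1 ⊕ D1 = D4.
P'[2]: 00 ⊕ F4 ⊕ C2 = 36.

P'[0] = 93, P'[1] = D4, P'[2] = 36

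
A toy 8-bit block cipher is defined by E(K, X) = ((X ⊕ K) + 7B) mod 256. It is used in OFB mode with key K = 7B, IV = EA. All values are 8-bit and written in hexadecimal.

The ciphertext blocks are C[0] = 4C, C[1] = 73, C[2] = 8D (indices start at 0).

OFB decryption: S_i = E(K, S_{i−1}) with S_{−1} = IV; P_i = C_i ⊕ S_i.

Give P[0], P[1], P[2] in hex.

P[0]: S = E(K, EA) = 0C; 4C ⊕ 0C = 40.
P[1]: S = E(K, 0C) = F2; 73 ⊕ F2 = 81.
P[2]: S = E(K, F2) = 04; 8D ⊕ 04 = 89.

P[0] = 40, P[1] = 81, P[2] = 89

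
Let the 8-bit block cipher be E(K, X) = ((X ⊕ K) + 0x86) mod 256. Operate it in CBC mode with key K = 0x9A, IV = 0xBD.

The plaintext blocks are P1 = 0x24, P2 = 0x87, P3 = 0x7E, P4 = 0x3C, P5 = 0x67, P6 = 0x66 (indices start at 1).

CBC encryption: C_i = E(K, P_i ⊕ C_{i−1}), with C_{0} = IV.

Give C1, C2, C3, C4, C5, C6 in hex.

C1 = 0x89, C2 = 0x1A, C3 = 0x84, C4 = 0xA8, C5 = 0xDB, C6 = 0xAD

C1: P1 ⊕ 0xBD = 0x99; E(K, 0x99) = 0x89.
C2: P2 ⊕ 0x89 = 0x0E; E(K, 0x0E) = 0x1A.
C3: P3 ⊕ 0x1A = 0x64; E(K, 0x64) = 0x84.
C4: P4 ⊕ 0x84 = 0xB8; E(K, 0xB8) = 0xA8.
C5: P5 ⊕ 0xA8 = 0xCF; E(K, 0xCF) = 0xDB.
C6: P6 ⊕ 0xDB = 0xBD; E(K, 0xBD) = 0xAD.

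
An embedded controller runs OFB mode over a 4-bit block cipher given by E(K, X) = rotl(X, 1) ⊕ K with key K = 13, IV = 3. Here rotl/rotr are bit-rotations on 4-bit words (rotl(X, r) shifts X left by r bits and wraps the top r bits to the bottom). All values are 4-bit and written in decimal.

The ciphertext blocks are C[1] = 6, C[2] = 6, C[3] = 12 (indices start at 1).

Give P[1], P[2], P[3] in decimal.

OFB decryption: S_i = E(K, S_{i−1}) with S_{0} = IV; P_i = C_i ⊕ S_i.
P[1]: S = E(K, 3) = 11; 6 ⊕ 11 = 13.
P[2]: S = E(K, 11) = 10; 6 ⊕ 10 = 12.
P[3]: S = E(K, 10) = 8; 12 ⊕ 8 = 4.

P[1] = 13, P[2] = 12, P[3] = 4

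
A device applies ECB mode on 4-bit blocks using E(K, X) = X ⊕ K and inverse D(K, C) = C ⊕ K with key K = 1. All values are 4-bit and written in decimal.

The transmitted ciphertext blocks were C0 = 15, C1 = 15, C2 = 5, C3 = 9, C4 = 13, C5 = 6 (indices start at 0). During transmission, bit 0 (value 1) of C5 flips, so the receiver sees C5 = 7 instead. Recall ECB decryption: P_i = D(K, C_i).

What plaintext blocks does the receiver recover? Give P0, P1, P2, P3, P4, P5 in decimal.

Only C5 changed, to 7. In ECB, a change in C_i affects only P_i. Decrypting the received ciphertext:
P0: D(K, 15) = 14.
P1: D(K, 15) = 14.
P2: D(K, 5) = 4.
P3: D(K, 9) = 8.
P4: D(K, 13) = 12.
P5: D(K, 7) = 6.
Blocks that differ from the original plaintext: P5.

P0 = 14, P1 = 14, P2 = 4, P3 = 8, P4 = 12, P5 = 6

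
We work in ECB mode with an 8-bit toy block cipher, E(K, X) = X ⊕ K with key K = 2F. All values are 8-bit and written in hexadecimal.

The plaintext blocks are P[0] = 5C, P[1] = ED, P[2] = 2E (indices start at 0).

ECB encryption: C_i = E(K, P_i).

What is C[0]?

C[0]: E(K, 5C) = 73.

C[0] = 73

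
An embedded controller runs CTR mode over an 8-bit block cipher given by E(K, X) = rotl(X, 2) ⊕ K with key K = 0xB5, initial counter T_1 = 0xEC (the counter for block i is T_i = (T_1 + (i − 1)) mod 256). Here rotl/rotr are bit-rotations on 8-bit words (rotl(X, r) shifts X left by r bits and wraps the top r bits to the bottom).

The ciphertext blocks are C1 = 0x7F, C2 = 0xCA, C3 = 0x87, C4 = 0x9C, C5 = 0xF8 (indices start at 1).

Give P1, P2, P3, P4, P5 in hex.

CTR decryption: S_i = E(K, T_i) where T_i is the counter for block i; P_i = C_i ⊕ S_i.
P1: T = 0xEC, S = E(K, T) = 0x06; 0x7F ⊕ 0x06 = 0x79.
P2: T = 0xED, S = E(K, T) = 0x02; 0xCA ⊕ 0x02 = 0xC8.
P3: T = 0xEE, S = E(K, T) = 0x0E; 0x87 ⊕ 0x0E = 0x89.
P4: T = 0xEF, S = E(K, T) = 0x0A; 0x9C ⊕ 0x0A = 0x96.
P5: T = 0xF0, S = E(K, T) = 0x76; 0xF8 ⊕ 0x76 = 0x8E.

P1 = 0x79, P2 = 0xC8, P3 = 0x89, P4 = 0x96, P5 = 0x8E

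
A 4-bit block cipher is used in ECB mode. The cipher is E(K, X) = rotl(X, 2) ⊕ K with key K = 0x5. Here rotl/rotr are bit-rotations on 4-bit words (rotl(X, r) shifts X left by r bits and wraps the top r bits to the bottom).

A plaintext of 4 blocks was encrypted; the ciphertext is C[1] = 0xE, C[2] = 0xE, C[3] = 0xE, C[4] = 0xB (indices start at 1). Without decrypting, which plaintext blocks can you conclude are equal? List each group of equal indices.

ECB encrypts each block independently with the same key, so equal ciphertext blocks imply equal plaintext blocks.
C[1] = C[2] = C[3] = 0xE, so P[1] = P[2] = P[3].

P[1] = P[2] = P[3]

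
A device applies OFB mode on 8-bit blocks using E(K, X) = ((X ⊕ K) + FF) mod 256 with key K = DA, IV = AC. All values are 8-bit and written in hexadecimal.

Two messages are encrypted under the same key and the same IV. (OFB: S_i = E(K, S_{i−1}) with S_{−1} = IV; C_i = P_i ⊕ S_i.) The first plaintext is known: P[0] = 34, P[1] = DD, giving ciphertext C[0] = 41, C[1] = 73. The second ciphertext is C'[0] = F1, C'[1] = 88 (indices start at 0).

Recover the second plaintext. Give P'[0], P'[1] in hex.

In OFB with a reused IV, both messages share the same keystream S_i, so C_i ⊕ C'_i = P_i ⊕ P'_i and thus P'_i = P_i ⊕ C_i ⊕ C'_i.
P'[0]: 34 ⊕ 41 ⊕ F1 = 84.
P'[1]: DD ⊕ 73 ⊕ 88 = 26.

P'[0] = 84, P'[1] = 26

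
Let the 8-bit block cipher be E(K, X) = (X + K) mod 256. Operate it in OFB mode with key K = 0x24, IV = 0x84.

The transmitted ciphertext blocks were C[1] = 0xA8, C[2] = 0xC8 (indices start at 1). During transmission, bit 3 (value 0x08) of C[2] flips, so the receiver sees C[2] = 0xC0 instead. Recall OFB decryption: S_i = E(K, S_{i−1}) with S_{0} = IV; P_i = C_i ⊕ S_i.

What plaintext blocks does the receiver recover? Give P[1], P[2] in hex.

P[1] = 0x00, P[2] = 0x0C

Only C[2] changed, to 0xC0. In OFB, a change in C_i flips the same bit in P_i only; the keystream is unaffected. Decrypting the received ciphertext:
P[1]: S = E(K, 0x84) = 0xA8; 0xA8 ⊕ 0xA8 = 0x00.
P[2]: S = E(K, 0xA8) = 0xCC; 0xC0 ⊕ 0xCC = 0x0C.
Blocks that differ from the original plaintext: P[2].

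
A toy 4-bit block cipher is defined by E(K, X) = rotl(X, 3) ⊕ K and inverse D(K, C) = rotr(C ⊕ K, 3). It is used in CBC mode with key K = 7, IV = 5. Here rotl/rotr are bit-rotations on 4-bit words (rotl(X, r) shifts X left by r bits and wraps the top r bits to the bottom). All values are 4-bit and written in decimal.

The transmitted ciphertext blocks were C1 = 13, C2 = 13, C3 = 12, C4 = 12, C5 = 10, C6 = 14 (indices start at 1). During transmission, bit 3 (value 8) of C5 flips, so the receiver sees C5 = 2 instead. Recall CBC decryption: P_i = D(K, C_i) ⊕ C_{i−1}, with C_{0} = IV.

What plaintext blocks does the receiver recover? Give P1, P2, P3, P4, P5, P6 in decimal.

Only C5 changed, to 2. In CBC, a change in C_i garbles P_i and flips the same bit in P_{i+1}. Decrypting the received ciphertext:
P1: D(K, 13) = 5; 5 ⊕ 5 = 0.
P2: D(K, 13) = 5; 5 ⊕ 13 = 8.
P3: D(K, 12) = 7; 7 ⊕ 13 = 10.
P4: D(K, 12) = 7; 7 ⊕ 12 = 11.
P5: D(K, 2) = 10; 10 ⊕ 12 = 6.
P6: D(K, 14) = 3; 3 ⊕ 2 = 1.
Blocks that differ from the original plaintext: P5, P6.

P1 = 0, P2 = 8, P3 = 10, P4 = 11, P5 = 6, P6 = 1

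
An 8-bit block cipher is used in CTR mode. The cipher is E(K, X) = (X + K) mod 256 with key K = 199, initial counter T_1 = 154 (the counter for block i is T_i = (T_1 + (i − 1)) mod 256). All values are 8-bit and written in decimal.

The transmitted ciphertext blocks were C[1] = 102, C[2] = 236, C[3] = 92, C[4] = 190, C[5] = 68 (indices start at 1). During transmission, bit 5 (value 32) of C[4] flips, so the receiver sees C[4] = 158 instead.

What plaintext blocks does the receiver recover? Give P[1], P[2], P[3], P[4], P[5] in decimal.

P[1] = 7, P[2] = 142, P[3] = 63, P[4] = 250, P[5] = 33

CTR decryption: S_i = E(K, T_i) where T_i is the counter for block i; P_i = C_i ⊕ S_i.
Only C[4] changed, to 158. In CTR, a change in C_i flips the same bit in P_i only; the keystream is unaffected. Decrypting the received ciphertext:
P[1]: T = 154, S = E(K, T) = 97; 102 ⊕ 97 = 7.
P[2]: T = 155, S = E(K, T) = 98; 236 ⊕ 98 = 142.
P[3]: T = 156, S = E(K, T) = 99; 92 ⊕ 99 = 63.
P[4]: T = 157, S = E(K, T) = 100; 158 ⊕ 100 = 250.
P[5]: T = 158, S = E(K, T) = 101; 68 ⊕ 101 = 33.
Blocks that differ from the original plaintext: P[4].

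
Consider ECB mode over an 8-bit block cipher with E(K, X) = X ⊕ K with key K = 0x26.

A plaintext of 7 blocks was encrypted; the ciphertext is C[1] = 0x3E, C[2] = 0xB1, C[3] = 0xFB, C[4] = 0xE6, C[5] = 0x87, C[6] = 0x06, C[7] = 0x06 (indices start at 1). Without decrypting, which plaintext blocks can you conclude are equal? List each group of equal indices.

P[6] = P[7]

ECB encrypts each block independently with the same key, so equal ciphertext blocks imply equal plaintext blocks.
C[6] = C[7] = 0x06, so P[6] = P[7].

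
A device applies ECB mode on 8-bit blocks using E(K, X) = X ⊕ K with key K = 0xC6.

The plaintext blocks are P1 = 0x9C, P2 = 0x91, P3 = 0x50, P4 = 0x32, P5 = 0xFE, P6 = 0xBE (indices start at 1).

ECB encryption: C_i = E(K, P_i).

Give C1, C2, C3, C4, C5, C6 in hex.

C1 = 0x5A, C2 = 0x57, C3 = 0x96, C4 = 0xF4, C5 = 0x38, C6 = 0x78

C1: E(K, 0x9C) = 0x5A.
C2: E(K, 0x91) = 0x57.
C3: E(K, 0x50) = 0x96.
C4: E(K, 0x32) = 0xF4.
C5: E(K, 0xFE) = 0x38.
C6: E(K, 0xBE) = 0x78.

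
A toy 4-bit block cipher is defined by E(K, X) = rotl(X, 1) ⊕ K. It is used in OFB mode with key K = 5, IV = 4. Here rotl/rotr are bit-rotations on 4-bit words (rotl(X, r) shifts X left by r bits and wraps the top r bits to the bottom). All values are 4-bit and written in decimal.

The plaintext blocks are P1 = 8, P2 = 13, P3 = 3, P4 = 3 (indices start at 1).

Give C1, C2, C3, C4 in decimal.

OFB encryption: S_i = E(K, S_{i−1}) with S_{0} = IV; C_i = P_i ⊕ S_i.
C1: S = E(K, 4) = 13; 8 ⊕ 13 = 5.
C2: S = E(K, 13) = 14; 13 ⊕ 14 = 3.
C3: S = E(K, 14) = 8; 3 ⊕ 8 = 11.
C4: S = E(K, 8) = 4; 3 ⊕ 4 = 7.

C1 = 5, C2 = 3, C3 = 11, C4 = 7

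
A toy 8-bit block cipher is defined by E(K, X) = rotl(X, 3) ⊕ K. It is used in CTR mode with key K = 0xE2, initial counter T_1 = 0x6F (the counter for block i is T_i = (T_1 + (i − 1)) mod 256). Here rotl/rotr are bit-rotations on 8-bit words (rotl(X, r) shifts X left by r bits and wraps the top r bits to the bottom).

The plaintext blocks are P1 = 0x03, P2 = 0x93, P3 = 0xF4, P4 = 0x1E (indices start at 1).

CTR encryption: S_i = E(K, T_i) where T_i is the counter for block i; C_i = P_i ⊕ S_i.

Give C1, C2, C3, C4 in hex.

C1: T = 0x6F, S = E(K, T) = 0x99; 0x03 ⊕ 0x99 = 0x9A.
C2: T = 0x70, S = E(K, T) = 0x61; 0x93 ⊕ 0x61 = 0xF2.
C3: T = 0x71, S = E(K, T) = 0x69; 0xF4 ⊕ 0x69 = 0x9D.
C4: T = 0x72, S = E(K, T) = 0x71; 0x1E ⊕ 0x71 = 0x6F.

C1 = 0x9A, C2 = 0xF2, C3 = 0x9D, C4 = 0x6F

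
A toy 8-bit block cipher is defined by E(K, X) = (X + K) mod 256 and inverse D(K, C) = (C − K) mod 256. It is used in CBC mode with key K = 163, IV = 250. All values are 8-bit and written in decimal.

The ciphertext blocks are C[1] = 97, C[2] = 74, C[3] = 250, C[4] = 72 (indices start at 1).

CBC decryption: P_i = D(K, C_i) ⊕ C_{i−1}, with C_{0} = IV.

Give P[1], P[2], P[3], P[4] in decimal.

P[1] = 68, P[2] = 198, P[3] = 29, P[4] = 95

P[1]: D(K, 97) = 190; 190 ⊕ 250 = 68.
P[2]: D(K, 74) = 167; 167 ⊕ 97 = 198.
P[3]: D(K, 250) = 87; 87 ⊕ 74 = 29.
P[4]: D(K, 72) = 165; 165 ⊕ 250 = 95.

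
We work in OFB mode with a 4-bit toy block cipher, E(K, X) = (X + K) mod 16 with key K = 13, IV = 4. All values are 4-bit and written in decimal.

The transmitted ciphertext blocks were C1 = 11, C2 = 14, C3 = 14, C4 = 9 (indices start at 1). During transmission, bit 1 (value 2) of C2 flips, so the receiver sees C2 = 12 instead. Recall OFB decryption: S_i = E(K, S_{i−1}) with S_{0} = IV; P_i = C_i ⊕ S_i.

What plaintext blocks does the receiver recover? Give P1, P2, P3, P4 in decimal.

P1 = 10, P2 = 2, P3 = 5, P4 = 1

Only C2 changed, to 12. In OFB, a change in C_i flips the same bit in P_i only; the keystream is unaffected. Decrypting the received ciphertext:
P1: S = E(K, 4) = 1; 11 ⊕ 1 = 10.
P2: S = E(K, 1) = 14; 12 ⊕ 14 = 2.
P3: S = E(K, 14) = 11; 14 ⊕ 11 = 5.
P4: S = E(K, 11) = 8; 9 ⊕ 8 = 1.
Blocks that differ from the original plaintext: P2.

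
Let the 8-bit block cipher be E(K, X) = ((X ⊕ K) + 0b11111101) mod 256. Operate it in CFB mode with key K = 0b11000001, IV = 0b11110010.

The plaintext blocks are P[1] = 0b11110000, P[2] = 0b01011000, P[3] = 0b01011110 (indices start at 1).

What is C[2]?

C[2] = 0b10100110

CFB encryption: C_i = P_i ⊕ E(K, C_{i−1}), with C_{0} = IV.
C[1]: E(K, 0b11110010) = 0b00110000; 0b11110000 ⊕ 0b00110000 = 0b11000000.
C[2]: E(K, 0b11000000) = 0b11111110; 0b01011000 ⊕ 0b11111110 = 0b10100110.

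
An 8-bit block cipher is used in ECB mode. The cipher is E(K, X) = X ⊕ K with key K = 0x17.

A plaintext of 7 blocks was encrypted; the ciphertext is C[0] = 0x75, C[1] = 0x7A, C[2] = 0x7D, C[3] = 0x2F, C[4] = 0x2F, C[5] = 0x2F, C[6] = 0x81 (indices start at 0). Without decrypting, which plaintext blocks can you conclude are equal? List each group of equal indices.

ECB encrypts each block independently with the same key, so equal ciphertext blocks imply equal plaintext blocks.
C[3] = C[4] = C[5] = 0x2F, so P[3] = P[4] = P[5].

P[3] = P[4] = P[5]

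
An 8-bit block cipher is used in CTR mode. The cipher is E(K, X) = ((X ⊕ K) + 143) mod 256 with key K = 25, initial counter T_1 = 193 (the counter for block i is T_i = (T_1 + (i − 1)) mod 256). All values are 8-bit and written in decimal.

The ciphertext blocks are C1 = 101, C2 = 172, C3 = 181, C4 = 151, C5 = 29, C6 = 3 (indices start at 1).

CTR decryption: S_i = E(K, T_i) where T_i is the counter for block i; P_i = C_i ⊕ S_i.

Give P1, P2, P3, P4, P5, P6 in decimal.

P1: T = 193, S = E(K, T) = 103; 101 ⊕ 103 = 2.
P2: T = 194, S = E(K, T) = 106; 172 ⊕ 106 = 198.
P3: T = 195, S = E(K, T) = 105; 181 ⊕ 105 = 220.
P4: T = 196, S = E(K, T) = 108; 151 ⊕ 108 = 251.
P5: T = 197, S = E(K, T) = 107; 29 ⊕ 107 = 118.
P6: T = 198, S = E(K, T) = 110; 3 ⊕ 110 = 109.

P1 = 2, P2 = 198, P3 = 220, P4 = 251, P5 = 118, P6 = 109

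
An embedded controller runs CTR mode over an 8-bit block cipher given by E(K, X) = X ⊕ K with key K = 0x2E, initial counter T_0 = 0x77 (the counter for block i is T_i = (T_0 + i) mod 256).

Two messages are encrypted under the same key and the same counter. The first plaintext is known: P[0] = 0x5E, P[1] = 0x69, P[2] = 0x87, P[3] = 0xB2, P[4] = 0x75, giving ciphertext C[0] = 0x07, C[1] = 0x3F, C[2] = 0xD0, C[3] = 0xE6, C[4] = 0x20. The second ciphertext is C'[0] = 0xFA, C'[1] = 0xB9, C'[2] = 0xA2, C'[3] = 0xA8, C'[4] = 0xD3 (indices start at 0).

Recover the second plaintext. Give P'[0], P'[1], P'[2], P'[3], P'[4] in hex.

In CTR with a reused counter, both messages share the same keystream S_i, so C_i ⊕ C'_i = P_i ⊕ P'_i and thus P'_i = P_i ⊕ C_i ⊕ C'_i.
P'[0]: 0x5E ⊕ 0x07 ⊕ 0xFA = 0xA3.
P'[1]: 0x69 ⊕ 0x3F ⊕ 0xB9 = 0xEF.
P'[2]: 0x87 ⊕ 0xD0 ⊕ 0xA2 = 0xF5.
P'[3]: 0xB2 ⊕ 0xE6 ⊕ 0xA8 = 0xFC.
P'[4]: 0x75 ⊕ 0x20 ⊕ 0xD3 = 0x86.

P'[0] = 0xA3, P'[1] = 0xEF, P'[2] = 0xF5, P'[3] = 0xFC, P'[4] = 0x86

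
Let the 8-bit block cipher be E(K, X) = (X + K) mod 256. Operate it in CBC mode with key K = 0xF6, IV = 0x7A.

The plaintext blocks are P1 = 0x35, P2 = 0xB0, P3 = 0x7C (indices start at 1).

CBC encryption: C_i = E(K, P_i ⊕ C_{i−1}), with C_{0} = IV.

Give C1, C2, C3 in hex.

C1 = 0x45, C2 = 0xEB, C3 = 0x8D

C1: P1 ⊕ 0x7A = 0x4F; E(K, 0x4F) = 0x45.
C2: P2 ⊕ 0x45 = 0xF5; E(K, 0xF5) = 0xEB.
C3: P3 ⊕ 0xEB = 0x97; E(K, 0x97) = 0x8D.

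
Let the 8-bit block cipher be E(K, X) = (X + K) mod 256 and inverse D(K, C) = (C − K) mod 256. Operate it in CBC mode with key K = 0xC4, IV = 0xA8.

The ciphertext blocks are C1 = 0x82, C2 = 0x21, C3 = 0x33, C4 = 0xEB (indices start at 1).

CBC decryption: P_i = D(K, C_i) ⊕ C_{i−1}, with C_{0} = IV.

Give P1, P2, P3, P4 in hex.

P1 = 0x16, P2 = 0xDF, P3 = 0x4E, P4 = 0x14

P1: D(K, 0x82) = 0xBE; 0xBE ⊕ 0xA8 = 0x16.
P2: D(K, 0x21) = 0x5D; 0x5D ⊕ 0x82 = 0xDF.
P3: D(K, 0x33) = 0x6F; 0x6F ⊕ 0x21 = 0x4E.
P4: D(K, 0xEB) = 0x27; 0x27 ⊕ 0x33 = 0x14.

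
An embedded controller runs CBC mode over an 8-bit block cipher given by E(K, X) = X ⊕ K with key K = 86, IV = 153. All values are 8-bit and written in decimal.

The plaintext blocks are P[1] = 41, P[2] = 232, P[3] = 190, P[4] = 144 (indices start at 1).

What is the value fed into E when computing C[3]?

CBC encryption: C_i = E(K, P_i ⊕ C_{i−1}), with C_{0} = IV.
C[1]: P[1] ⊕ 153 = 176; E(K, 176) = 230.
C[2]: P[2] ⊕ 230 = 14; E(K, 14) = 88.
C[3]: P[3] ⊕ 88 = 230; E(K, 230) = 176.
So the input to E for block [3] is 230.

230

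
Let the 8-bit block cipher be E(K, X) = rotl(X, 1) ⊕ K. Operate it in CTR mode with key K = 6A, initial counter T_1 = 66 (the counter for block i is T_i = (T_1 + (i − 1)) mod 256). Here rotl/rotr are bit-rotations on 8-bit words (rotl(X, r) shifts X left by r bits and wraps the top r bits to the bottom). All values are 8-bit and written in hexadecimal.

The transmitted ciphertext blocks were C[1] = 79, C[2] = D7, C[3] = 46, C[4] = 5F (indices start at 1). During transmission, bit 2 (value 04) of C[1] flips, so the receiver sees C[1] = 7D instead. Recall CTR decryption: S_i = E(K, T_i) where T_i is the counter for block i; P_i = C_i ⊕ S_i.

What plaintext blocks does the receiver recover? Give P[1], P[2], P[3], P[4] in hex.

Only C[1] changed, to 7D. In CTR, a change in C_i flips the same bit in P_i only; the keystream is unaffected. Decrypting the received ciphertext:
P[1]: T = 66, S = E(K, T) = A6; 7D ⊕ A6 = DB.
P[2]: T = 67, S = E(K, T) = A4; D7 ⊕ A4 = 73.
P[3]: T = 68, S = E(K, T) = BA; 46 ⊕ BA = FC.
P[4]: T = 69, S = E(K, T) = B8; 5F ⊕ B8 = E7.
Blocks that differ from the original plaintext: P[1].

P[1] = DB, P[2] = 73, P[3] = FC, P[4] = E7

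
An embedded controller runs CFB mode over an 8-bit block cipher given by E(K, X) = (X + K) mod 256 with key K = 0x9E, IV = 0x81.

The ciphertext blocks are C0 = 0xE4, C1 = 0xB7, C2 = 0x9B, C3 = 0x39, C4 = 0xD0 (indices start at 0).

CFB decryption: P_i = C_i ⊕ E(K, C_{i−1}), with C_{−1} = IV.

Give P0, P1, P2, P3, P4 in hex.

P0: E(K, 0x81) = 0x1F; 0xE4 ⊕ 0x1F = 0xFB.
P1: E(K, 0xE4) = 0x82; 0xB7 ⊕ 0x82 = 0x35.
P2: E(K, 0xB7) = 0x55; 0x9B ⊕ 0x55 = 0xCE.
P3: E(K, 0x9B) = 0x39; 0x39 ⊕ 0x39 = 0x00.
P4: E(K, 0x39) = 0xD7; 0xD0 ⊕ 0xD7 = 0x07.

P0 = 0xFB, P1 = 0x35, P2 = 0xCE, P3 = 0x00, P4 = 0x07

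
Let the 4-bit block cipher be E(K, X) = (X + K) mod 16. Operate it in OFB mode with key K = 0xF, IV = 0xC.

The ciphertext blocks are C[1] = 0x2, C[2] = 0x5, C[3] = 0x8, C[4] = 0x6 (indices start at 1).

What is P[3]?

OFB decryption: S_i = E(K, S_{i−1}) with S_{0} = IV; P_i = C_i ⊕ S_i.
P[1]: S = E(K, 0xC) = 0xB; 0x2 ⊕ 0xB = 0x9.
P[2]: S = E(K, 0xB) = 0xA; 0x5 ⊕ 0xA = 0xF.
P[3]: S = E(K, 0xA) = 0x9; 0x8 ⊕ 0x9 = 0x1.

P[3] = 0x1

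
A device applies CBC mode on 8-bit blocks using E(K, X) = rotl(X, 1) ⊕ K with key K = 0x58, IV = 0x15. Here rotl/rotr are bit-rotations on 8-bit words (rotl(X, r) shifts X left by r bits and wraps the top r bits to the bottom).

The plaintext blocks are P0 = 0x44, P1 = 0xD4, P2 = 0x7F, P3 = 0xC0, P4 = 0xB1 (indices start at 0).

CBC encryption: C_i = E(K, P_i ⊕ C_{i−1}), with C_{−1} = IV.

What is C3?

C0: P0 ⊕ 0x15 = 0x51; E(K, 0x51) = 0xFA.
C1: P1 ⊕ 0xFA = 0x2E; E(K, 0x2E) = 0x04.
C2: P2 ⊕ 0x04 = 0x7B; E(K, 0x7B) = 0xAE.
C3: P3 ⊕ 0xAE = 0x6E; E(K, 0x6E) = 0x84.

C3 = 0x84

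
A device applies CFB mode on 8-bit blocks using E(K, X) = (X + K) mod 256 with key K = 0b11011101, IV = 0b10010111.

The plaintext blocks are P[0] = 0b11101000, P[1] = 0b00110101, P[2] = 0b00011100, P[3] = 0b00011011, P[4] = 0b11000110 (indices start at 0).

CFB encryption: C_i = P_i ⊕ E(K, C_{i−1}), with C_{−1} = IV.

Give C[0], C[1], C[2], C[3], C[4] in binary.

C[0] = 0b10011100, C[1] = 0b01001100, C[2] = 0b00110101, C[3] = 0b00001001, C[4] = 0b00100000

C[0]: E(K, 0b10010111) = 0b01110100; 0b11101000 ⊕ 0b01110100 = 0b10011100.
C[1]: E(K, 0b10011100) = 0b01111001; 0b00110101 ⊕ 0b01111001 = 0b01001100.
C[2]: E(K, 0b01001100) = 0b00101001; 0b00011100 ⊕ 0b00101001 = 0b00110101.
C[3]: E(K, 0b00110101) = 0b00010010; 0b00011011 ⊕ 0b00010010 = 0b00001001.
C[4]: E(K, 0b00001001) = 0b11100110; 0b11000110 ⊕ 0b11100110 = 0b00100000.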